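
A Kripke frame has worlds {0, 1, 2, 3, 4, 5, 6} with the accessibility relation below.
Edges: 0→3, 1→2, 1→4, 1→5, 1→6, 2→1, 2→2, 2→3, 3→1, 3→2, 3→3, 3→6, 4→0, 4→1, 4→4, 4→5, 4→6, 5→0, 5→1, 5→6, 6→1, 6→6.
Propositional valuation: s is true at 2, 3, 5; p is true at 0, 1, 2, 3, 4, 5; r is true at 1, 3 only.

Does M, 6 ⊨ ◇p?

Recall that ◇ψ holds at a world iff ψ holds at some accessible world.
At 6: ◇p requires p at some successor in {1, 6}.
  p holds at 1, so ◇p is true at 6.

Yes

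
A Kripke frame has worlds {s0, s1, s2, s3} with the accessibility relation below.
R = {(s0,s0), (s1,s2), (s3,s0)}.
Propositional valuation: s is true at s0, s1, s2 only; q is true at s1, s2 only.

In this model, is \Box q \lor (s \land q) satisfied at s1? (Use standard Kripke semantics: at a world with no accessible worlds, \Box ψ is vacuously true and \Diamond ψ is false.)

Yes

At s1: \Box q is true, s \land q is true, so \Box q \lor (s \land q) is true.
  At s1: \Box q requires q at every successor {s2}.
    At s2: q is true.
  So \Box q is true at s1.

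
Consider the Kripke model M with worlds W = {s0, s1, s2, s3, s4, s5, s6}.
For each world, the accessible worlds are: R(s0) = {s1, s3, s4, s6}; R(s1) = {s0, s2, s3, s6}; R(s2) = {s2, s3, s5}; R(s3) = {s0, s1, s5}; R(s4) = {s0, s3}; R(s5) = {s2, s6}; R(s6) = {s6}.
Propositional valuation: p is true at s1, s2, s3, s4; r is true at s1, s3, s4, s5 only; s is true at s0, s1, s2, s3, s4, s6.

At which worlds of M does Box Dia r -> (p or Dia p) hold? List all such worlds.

Let φ = Box Dia r -> (p or Dia p). Evaluate φ at each world:
  s0 (successors {s1, s3, s4, s6}): φ is true.
  s1 (successors {s0, s2, s3, s6}): φ is true.
  s2 (successors {s2, s3, s5}): φ is true.
  s3 (successors {s0, s1, s5}): φ is true.
  s4 (successors {s0, s3}): φ is true.
  s5 (successors {s2, s6}): φ is true.
  s6 (successors {s6}): φ is true.
For instance, at s3:
  At s3: Box Dia r is false, p or Dia p is true, so Box Dia r -> (p or Dia p) is true.
    At s3: Box Dia r requires Dia r at every successor {s0, s1, s5}.
      Dia r fails at s5, so Box Dia r is false at s3.
    At s3: p is true, Dia p is true, so p or Dia p is true.
      At s3: Dia p requires p at some successor in {s0, s1, s5}.
        p holds at s1, so Dia p is true at s3.
Satisfying worlds: {s0, s1, s2, s3, s4, s5, s6}

s0, s1, s2, s3, s4, s5, s6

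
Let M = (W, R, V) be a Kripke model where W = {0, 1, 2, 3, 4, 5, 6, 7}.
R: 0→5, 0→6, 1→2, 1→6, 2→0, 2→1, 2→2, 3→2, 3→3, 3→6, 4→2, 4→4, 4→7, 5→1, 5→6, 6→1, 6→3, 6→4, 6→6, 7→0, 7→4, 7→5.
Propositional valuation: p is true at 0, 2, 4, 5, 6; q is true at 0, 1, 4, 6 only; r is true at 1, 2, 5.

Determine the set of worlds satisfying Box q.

5

Recall that Box ψ holds at a world iff ψ holds at every accessible world, and Dia ψ holds iff ψ holds at some accessible world.
Let φ = Box q. Evaluate φ at each world:
  0 (successors {5, 6}): φ is false.
  1 (successors {2, 6}): φ is false.
  2 (successors {0, 1, 2}): φ is false.
  3 (successors {2, 3, 6}): φ is false.
  4 (successors {2, 4, 7}): φ is false.
  5 (successors {1, 6}): φ is true.
  6 (successors {1, 3, 4, 6}): φ is false.
  7 (successors {0, 4, 5}): φ is false.
For instance, at 0:
  At 0: Box q requires q at every successor {5, 6}.
    q fails at 5, so Box q is false at 0.
Satisfying worlds: {5}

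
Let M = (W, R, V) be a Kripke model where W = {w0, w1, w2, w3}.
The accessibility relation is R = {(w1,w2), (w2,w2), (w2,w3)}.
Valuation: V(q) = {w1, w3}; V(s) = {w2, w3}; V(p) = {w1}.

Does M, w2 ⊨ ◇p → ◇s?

Yes

Recall that ◇ψ holds at a world iff ψ holds at some accessible world.
At w2: ◇p is false, ◇s is true, so ◇p → ◇s is true.
  At w2: ◇p requires p at some successor in {w2, w3}.
    At w2: p is false.
    At w3: p is false.
  So ◇p is false at w2.
  At w2: ◇s requires s at some successor in {w2, w3}.
    s holds at w2, so ◇s is true at w2.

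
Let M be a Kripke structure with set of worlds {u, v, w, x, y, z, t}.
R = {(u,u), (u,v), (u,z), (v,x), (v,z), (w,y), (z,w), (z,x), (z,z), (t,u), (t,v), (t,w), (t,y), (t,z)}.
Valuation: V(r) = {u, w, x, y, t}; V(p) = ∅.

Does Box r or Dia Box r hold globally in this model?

Recall that Box ψ holds at a world iff ψ holds at every accessible world, and Dia ψ holds iff ψ holds at some accessible world.
Let φ = Box r or Dia Box r. Evaluate φ at each world:
  u (successors {u, v, z}): φ is false.
  v (successors {x, z}): φ is true.
  w (successors {y}): φ is true.
  x (successors ∅): φ is true.
  y (successors ∅): φ is true.
  z (successors {w, x, z}): φ is true.
  t (successors {u, v, w, y, z}): φ is true.
Detail at u (counterexample):
  At u: Box r is false, Dia Box r is false, so Box r or Dia Box r is false.
    At u: Box r requires r at every successor {u, v, z}.
      r fails at v, so Box r is false at u.
    At u: Dia Box r requires Box r at some successor in {u, v, z}.
      At u: Box r is false.
      At v: Box r is false.
      At z: Box r is false.
    So Dia Box r is false at u.

No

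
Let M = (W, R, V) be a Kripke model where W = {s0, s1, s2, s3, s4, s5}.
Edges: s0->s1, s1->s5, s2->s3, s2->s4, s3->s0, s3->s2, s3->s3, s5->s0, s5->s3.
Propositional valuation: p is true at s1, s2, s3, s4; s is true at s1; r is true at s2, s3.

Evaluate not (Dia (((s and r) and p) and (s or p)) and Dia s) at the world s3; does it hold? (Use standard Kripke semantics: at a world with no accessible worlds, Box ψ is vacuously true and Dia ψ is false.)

Recall that Dia ψ holds at a world iff ψ holds at some accessible world.
At s3: Dia (((s and r) and p) and (s or p)) and Dia s is false, so not (Dia (((s and r) and p) and (s or p)) and Dia s) is true.
  At s3: Dia (((s and r) and p) and (s or p)) is false, Dia s is false, so Dia (((s and r) and p) and (s or p)) and Dia s is false.
    At s3: Dia (((s and r) and p) and (s or p)) requires ((s and r) and p) and (s or p) at some successor in {s0, s2, s3}.
      At s0: ((s and r) and p) and (s or p) is false.
      At s2: ((s and r) and p) and (s or p) is false.
      At s3: ((s and r) and p) and (s or p) is false.
    So Dia (((s and r) and p) and (s or p)) is false at s3.
    At s3: Dia s requires s at some successor in {s0, s2, s3}.
      At s0: s is false.
      At s2: s is false.
      At s3: s is false.
    So Dia s is false at s3.

Yes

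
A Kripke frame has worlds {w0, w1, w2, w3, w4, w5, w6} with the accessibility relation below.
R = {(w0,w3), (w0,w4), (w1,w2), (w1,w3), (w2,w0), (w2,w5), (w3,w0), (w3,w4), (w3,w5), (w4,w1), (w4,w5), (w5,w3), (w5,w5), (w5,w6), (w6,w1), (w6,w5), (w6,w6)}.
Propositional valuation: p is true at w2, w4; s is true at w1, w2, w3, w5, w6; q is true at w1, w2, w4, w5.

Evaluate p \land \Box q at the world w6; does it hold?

No

At w6: p is false, \Box q is false, so p \land \Box q is false.
  At w6: \Box q requires q at every successor {w1, w5, w6}.
    q fails at w6, so \Box q is false at w6.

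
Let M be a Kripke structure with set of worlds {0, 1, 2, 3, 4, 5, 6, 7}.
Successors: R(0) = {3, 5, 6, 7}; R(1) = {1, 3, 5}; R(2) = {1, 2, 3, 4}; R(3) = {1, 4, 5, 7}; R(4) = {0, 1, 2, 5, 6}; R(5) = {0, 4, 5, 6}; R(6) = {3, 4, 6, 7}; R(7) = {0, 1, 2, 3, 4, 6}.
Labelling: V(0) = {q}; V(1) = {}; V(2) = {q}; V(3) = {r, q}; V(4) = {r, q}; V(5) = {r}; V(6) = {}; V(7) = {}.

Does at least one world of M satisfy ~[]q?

Yes

Let φ = ~[]q. Evaluate φ at each world:
  0 (successors {3, 5, 6, 7}): φ is true.
  1 (successors {1, 3, 5}): φ is true.
  2 (successors {1, 2, 3, 4}): φ is true.
  3 (successors {1, 4, 5, 7}): φ is true.
  4 (successors {0, 1, 2, 5, 6}): φ is true.
  5 (successors {0, 4, 5, 6}): φ is true.
  6 (successors {3, 4, 6, 7}): φ is true.
  7 (successors {0, 1, 2, 3, 4, 6}): φ is true.
Detail at 0 (witness):
  At 0: []q is false, so ~[]q is true.
    At 0: []q requires q at every successor {3, 5, 6, 7}.
      q fails at 5, so []q is false at 0.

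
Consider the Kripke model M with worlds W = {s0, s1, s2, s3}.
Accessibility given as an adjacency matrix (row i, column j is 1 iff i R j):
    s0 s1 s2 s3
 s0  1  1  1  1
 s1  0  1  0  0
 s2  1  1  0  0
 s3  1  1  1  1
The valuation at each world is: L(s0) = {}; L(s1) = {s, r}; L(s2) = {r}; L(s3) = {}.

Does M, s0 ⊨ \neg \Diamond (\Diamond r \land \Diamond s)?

At s0: \Diamond (\Diamond r \land \Diamond s) is true, so \neg \Diamond (\Diamond r \land \Diamond s) is false.
  At s0: \Diamond (\Diamond r \land \Diamond s) requires \Diamond r \land \Diamond s at some successor in {s0, s1, s2, s3}.
    \Diamond r \land \Diamond s holds at s0, so \Diamond (\Diamond r \land \Diamond s) is true at s0.
      At s0: \Diamond r is true, \Diamond s is true, so \Diamond r \land \Diamond s is true.

No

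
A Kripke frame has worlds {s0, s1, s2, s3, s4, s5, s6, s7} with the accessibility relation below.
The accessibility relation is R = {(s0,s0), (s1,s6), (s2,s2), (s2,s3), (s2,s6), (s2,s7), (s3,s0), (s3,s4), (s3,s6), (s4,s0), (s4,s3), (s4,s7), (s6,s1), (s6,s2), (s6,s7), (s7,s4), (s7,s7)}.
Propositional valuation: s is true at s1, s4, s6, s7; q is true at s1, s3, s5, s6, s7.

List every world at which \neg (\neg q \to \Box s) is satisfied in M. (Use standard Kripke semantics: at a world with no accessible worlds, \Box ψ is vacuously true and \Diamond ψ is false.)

Let φ = \neg (\neg q \to \Box s). Evaluate φ at each world:
  s0 (successors {s0}): φ is true.
  s1 (successors {s6}): φ is false.
  s2 (successors {s2, s3, s6, s7}): φ is true.
  s3 (successors {s0, s4, s6}): φ is false.
  s4 (successors {s0, s3, s7}): φ is true.
  s5 (successors ∅): φ is false.
  s6 (successors {s1, s2, s7}): φ is false.
  s7 (successors {s4, s7}): φ is false.
For instance, at s4:
  At s4: \neg q \to \Box s is false, so \neg (\neg q \to \Box s) is true.
    At s4: \neg q is true, \Box s is false, so \neg q \to \Box s is false.
      At s4: \Box s requires s at every successor {s0, s3, s7}.
        s fails at s0, so \Box s is false at s4.
Satisfying worlds: {s0, s2, s4}

s0, s2, s4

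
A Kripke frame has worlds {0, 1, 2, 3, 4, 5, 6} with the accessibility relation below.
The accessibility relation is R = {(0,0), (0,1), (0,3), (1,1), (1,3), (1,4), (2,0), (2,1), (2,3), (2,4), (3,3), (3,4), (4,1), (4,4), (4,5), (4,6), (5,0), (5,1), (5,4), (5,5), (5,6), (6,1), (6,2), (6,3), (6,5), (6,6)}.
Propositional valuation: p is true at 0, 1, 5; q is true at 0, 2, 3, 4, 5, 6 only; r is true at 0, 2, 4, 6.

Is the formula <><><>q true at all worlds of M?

Recall that <>ψ holds at a world iff ψ holds at some accessible world.
Let φ = <><><>q. Evaluate φ at each world:
  0 (successors {0, 1, 3}): φ is true.
  1 (successors {1, 3, 4}): φ is true.
  2 (successors {0, 1, 3, 4}): φ is true.
  3 (successors {3, 4}): φ is true.
  4 (successors {1, 4, 5, 6}): φ is true.
  5 (successors {0, 1, 4, 5, 6}): φ is true.
  6 (successors {1, 2, 3, 5, 6}): φ is true.
For instance, at 2:
  At 2: <><><>q requires <><>q at some successor in {0, 1, 3, 4}.
    <><>q holds at 0, so <><><>q is true at 2.
      At 0: <><>q requires <>q at some successor in {0, 1, 3}.
        <>q holds at 0, so <><>q is true at 0.

Yes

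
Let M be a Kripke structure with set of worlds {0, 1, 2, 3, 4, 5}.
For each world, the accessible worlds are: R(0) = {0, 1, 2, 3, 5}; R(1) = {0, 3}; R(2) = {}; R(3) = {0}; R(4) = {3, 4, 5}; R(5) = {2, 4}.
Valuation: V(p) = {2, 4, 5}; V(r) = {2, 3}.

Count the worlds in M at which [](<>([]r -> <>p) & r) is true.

Let φ = [](<>([]r -> <>p) & r). Evaluate φ at each world:
  0 (successors {0, 1, 2, 3, 5}): φ is false.
  1 (successors {0, 3}): φ is false.
  2 (successors ∅): φ is true.
  3 (successors {0}): φ is false.
  4 (successors {3, 4, 5}): φ is false.
  5 (successors {2, 4}): φ is false.
For instance, at 0:
  At 0: [](<>([]r -> <>p) & r) requires <>([]r -> <>p) & r at every successor {0, 1, 2, 3, 5}.
    <>([]r -> <>p) & r fails at 0, so [](<>([]r -> <>p) & r) is false at 0.
      At 0: <>([]r -> <>p) is true, r is false, so <>([]r -> <>p) & r is false.
Satisfying worlds: {2}

1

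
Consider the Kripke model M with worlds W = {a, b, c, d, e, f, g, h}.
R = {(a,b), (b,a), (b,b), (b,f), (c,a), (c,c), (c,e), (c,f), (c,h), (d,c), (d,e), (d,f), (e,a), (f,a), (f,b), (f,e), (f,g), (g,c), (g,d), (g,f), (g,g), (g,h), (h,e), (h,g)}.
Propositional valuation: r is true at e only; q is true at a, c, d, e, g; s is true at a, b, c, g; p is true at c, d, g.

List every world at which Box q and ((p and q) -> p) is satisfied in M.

e, h

Let φ = Box q and ((p and q) -> p). Evaluate φ at each world:
  a (successors {b}): φ is false.
  b (successors {a, b, f}): φ is false.
  c (successors {a, c, e, f, h}): φ is false.
  d (successors {c, e, f}): φ is false.
  e (successors {a}): φ is true.
  f (successors {a, b, e, g}): φ is false.
  g (successors {c, d, f, g, h}): φ is false.
  h (successors {e, g}): φ is true.
For instance, at f:
  At f: Box q is false, (p and q) -> p is true, so Box q and ((p and q) -> p) is false.
    At f: Box q requires q at every successor {a, b, e, g}.
      q fails at b, so Box q is false at f.
Satisfying worlds: {e, h}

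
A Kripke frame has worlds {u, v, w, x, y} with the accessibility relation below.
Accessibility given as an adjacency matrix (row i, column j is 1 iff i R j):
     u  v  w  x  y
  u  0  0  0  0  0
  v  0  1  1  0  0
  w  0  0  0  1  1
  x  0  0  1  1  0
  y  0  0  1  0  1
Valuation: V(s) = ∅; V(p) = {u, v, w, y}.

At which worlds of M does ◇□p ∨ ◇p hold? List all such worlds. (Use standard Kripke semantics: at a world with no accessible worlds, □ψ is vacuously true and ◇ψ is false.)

v, w, x, y

Recall that □ψ holds at a world iff ψ holds at every accessible world, and ◇ψ holds iff ψ holds at some accessible world.
Let φ = ◇□p ∨ ◇p. Evaluate φ at each world:
  u (successors ∅): φ is false.
  v (successors {v, w}): φ is true.
  w (successors {x, y}): φ is true.
  x (successors {w, x}): φ is true.
  y (successors {w, y}): φ is true.
For instance, at v:
  At v: ◇□p is true, ◇p is true, so ◇□p ∨ ◇p is true.
    At v: ◇□p requires □p at some successor in {v, w}.
      □p holds at v, so ◇□p is true at v.
    At v: ◇p requires p at some successor in {v, w}.
      p holds at v, so ◇p is true at v.
Satisfying worlds: {v, w, x, y}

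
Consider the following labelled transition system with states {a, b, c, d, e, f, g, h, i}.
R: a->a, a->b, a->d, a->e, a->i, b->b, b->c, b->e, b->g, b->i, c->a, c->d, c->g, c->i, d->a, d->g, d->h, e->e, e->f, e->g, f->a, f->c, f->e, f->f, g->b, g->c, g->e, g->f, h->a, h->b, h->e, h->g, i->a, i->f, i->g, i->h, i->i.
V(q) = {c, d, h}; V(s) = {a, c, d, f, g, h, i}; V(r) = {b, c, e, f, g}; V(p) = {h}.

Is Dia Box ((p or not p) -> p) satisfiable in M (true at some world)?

Let φ = Dia Box ((p or not p) -> p). Evaluate φ at each world:
  a (successors {a, b, d, e, i}): φ is false.
  b (successors {b, c, e, g, i}): φ is false.
  c (successors {a, d, g, i}): φ is false.
  d (successors {a, g, h}): φ is false.
  e (successors {e, f, g}): φ is false.
  f (successors {a, c, e, f}): φ is false.
  g (successors {b, c, e, f}): φ is false.
  h (successors {a, b, e, g}): φ is false.
  i (successors {a, f, g, h, i}): φ is false.
For instance, at f:
  At f: Dia Box ((p or not p) -> p) requires Box ((p or not p) -> p) at some successor in {a, c, e, f}.
    At a: Box ((p or not p) -> p) is false.
    At c: Box ((p or not p) -> p) is false.
    At e: Box ((p or not p) -> p) is false.
    At f: Box ((p or not p) -> p) is false.
  So Dia Box ((p or not p) -> p) is false at f.

No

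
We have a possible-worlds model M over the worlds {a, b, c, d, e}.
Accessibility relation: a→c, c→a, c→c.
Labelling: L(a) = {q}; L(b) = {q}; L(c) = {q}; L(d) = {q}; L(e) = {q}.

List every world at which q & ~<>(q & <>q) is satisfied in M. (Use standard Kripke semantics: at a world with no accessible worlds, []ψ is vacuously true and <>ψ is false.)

Let φ = q & ~<>(q & <>q). Evaluate φ at each world:
  a (successors {c}): φ is false.
  b (successors ∅): φ is true.
  c (successors {a, c}): φ is false.
  d (successors ∅): φ is true.
  e (successors ∅): φ is true.
For instance, at a:
  At a: q is true, ~<>(q & <>q) is false, so q & ~<>(q & <>q) is false.
    At a: <>(q & <>q) is true, so ~<>(q & <>q) is false.
      At a: <>(q & <>q) requires q & <>q at some successor in {c}.
        q & <>q holds at c, so <>(q & <>q) is true at a.
Satisfying worlds: {b, d, e}

b, d, e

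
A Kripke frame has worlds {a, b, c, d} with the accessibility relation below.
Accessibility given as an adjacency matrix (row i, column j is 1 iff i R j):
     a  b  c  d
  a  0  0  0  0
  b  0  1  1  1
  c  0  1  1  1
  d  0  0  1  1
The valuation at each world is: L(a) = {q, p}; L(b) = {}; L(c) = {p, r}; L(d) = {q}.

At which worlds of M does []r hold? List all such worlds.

a

Recall that []ψ holds at a world iff ψ holds at every accessible world, and <>ψ holds iff ψ holds at some accessible world.
Let φ = []r. Evaluate φ at each world:
  a (successors ∅): φ is true.
  b (successors {b, c, d}): φ is false.
  c (successors {b, c, d}): φ is false.
  d (successors {c, d}): φ is false.
For instance, at d:
  At d: []r requires r at every successor {c, d}.
    r fails at d, so []r is false at d.
Satisfying worlds: {a}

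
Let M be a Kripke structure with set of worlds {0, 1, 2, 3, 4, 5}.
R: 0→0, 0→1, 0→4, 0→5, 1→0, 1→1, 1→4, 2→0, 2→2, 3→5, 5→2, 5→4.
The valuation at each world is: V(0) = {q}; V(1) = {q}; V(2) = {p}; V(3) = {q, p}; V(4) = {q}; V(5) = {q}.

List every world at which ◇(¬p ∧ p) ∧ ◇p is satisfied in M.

none

Let φ = ◇(¬p ∧ p) ∧ ◇p. Evaluate φ at each world:
  0 (successors {0, 1, 4, 5}): φ is false.
  1 (successors {0, 1, 4}): φ is false.
  2 (successors {0, 2}): φ is false.
  3 (successors {5}): φ is false.
  4 (successors ∅): φ is false.
  5 (successors {2, 4}): φ is false.
For instance, at 2:
  At 2: ◇(¬p ∧ p) is false, ◇p is true, so ◇(¬p ∧ p) ∧ ◇p is false.
    At 2: ◇(¬p ∧ p) requires ¬p ∧ p at some successor in {0, 2}.
      At 0: ¬p ∧ p is false.
      At 2: ¬p ∧ p is false.
    So ◇(¬p ∧ p) is false at 2.
    At 2: ◇p requires p at some successor in {0, 2}.
      p holds at 2, so ◇p is true at 2.
Satisfying worlds: none.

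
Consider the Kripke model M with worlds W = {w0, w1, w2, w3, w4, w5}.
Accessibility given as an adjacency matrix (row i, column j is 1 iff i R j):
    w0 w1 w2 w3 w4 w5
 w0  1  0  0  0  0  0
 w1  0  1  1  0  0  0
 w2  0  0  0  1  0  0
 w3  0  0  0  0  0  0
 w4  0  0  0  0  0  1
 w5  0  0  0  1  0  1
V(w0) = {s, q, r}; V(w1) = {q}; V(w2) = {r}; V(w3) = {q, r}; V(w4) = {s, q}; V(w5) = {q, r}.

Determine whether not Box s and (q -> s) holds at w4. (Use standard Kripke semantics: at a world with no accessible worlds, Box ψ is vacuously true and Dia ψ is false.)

Yes

At w4: not Box s is true, q -> s is true, so not Box s and (q -> s) is true.
  At w4: Box s is false, so not Box s is true.
    At w4: Box s requires s at every successor {w5}.
      s fails at w5, so Box s is false at w4.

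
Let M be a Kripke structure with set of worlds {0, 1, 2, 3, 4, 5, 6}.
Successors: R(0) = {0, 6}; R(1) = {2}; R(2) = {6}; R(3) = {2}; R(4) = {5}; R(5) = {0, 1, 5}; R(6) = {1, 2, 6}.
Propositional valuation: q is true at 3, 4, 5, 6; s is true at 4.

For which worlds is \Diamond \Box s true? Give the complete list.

none

Let φ = \Diamond \Box s. Evaluate φ at each world:
  0 (successors {0, 6}): φ is false.
  1 (successors {2}): φ is false.
  2 (successors {6}): φ is false.
  3 (successors {2}): φ is false.
  4 (successors {5}): φ is false.
  5 (successors {0, 1, 5}): φ is false.
  6 (successors {1, 2, 6}): φ is false.
For instance, at 3:
  At 3: \Diamond \Box s requires \Box s at some successor in {2}.
    At 2: \Box s is false.
  So \Diamond \Box s is false at 3.
Satisfying worlds: none.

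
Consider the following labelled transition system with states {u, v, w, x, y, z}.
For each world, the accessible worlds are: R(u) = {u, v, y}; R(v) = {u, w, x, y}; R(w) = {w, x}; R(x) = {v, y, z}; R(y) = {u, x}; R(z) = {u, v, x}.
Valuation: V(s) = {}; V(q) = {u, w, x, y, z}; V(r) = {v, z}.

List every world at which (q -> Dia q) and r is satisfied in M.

Let φ = (q -> Dia q) and r. Evaluate φ at each world:
  u (successors {u, v, y}): φ is false.
  v (successors {u, w, x, y}): φ is true.
  w (successors {w, x}): φ is false.
  x (successors {v, y, z}): φ is false.
  y (successors {u, x}): φ is false.
  z (successors {u, v, x}): φ is true.
For instance, at u:
  At u: q -> Dia q is true, r is false, so (q -> Dia q) and r is false.
    At u: q is true, Dia q is true, so q -> Dia q is true.
      At u: Dia q requires q at some successor in {u, v, y}.
        q holds at u, so Dia q is true at u.
Satisfying worlds: {v, z}

v, z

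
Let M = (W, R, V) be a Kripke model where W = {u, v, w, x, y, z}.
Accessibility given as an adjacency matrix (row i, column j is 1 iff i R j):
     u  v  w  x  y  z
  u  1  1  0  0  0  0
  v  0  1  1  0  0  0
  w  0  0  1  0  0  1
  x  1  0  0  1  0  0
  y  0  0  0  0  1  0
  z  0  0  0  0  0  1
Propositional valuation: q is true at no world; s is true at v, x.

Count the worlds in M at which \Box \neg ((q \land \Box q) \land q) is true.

6

Let φ = \Box \neg ((q \land \Box q) \land q). Evaluate φ at each world:
  u (successors {u, v}): φ is true.
  v (successors {v, w}): φ is true.
  w (successors {w, z}): φ is true.
  x (successors {u, x}): φ is true.
  y (successors {y}): φ is true.
  z (successors {z}): φ is true.
For instance, at z:
  At z: \Box \neg ((q \land \Box q) \land q) requires \neg ((q \land \Box q) \land q) at every successor {z}.
      At z: (q \land \Box q) \land q is false, so \neg ((q \land \Box q) \land q) is true.
  So \Box \neg ((q \land \Box q) \land q) is true at z.
Satisfying worlds: {u, v, w, x, y, z}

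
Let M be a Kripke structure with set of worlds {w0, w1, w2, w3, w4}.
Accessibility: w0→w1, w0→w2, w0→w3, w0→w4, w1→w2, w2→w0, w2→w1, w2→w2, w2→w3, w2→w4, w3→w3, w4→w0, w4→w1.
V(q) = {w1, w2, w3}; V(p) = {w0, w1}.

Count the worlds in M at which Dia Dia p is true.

Recall that Dia ψ holds at a world iff ψ holds at some accessible world.
Let φ = Dia Dia p. Evaluate φ at each world:
  w0 (successors {w1, w2, w3, w4}): φ is true.
  w1 (successors {w2}): φ is true.
  w2 (successors {w0, w1, w2, w3, w4}): φ is true.
  w3 (successors {w3}): φ is false.
  w4 (successors {w0, w1}): φ is true.
For instance, at w1:
  At w1: Dia Dia p requires Dia p at some successor in {w2}.
    Dia p holds at w2, so Dia Dia p is true at w1.
      At w2: Dia p requires p at some successor in {w0, w1, w2, w3, w4}.
        p holds at w0, so Dia p is true at w2.
Satisfying worlds: {w0, w1, w2, w4}

4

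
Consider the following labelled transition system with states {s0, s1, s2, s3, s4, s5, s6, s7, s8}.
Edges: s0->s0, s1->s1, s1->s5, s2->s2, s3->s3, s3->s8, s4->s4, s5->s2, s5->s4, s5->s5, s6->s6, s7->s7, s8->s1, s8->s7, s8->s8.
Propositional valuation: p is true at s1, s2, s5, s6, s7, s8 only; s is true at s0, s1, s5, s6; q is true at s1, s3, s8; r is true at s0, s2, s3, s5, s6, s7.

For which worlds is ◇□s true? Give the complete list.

Let φ = ◇□s. Evaluate φ at each world:
  s0 (successors {s0}): φ is true.
  s1 (successors {s1, s5}): φ is true.
  s2 (successors {s2}): φ is false.
  s3 (successors {s3, s8}): φ is false.
  s4 (successors {s4}): φ is false.
  s5 (successors {s2, s4, s5}): φ is false.
  s6 (successors {s6}): φ is true.
  s7 (successors {s7}): φ is false.
  s8 (successors {s1, s7, s8}): φ is true.
For instance, at s3:
  At s3: ◇□s requires □s at some successor in {s3, s8}.
    At s3: □s is false.
    At s8: □s is false.
  So ◇□s is false at s3.
Satisfying worlds: {s0, s1, s6, s8}

s0, s1, s6, s8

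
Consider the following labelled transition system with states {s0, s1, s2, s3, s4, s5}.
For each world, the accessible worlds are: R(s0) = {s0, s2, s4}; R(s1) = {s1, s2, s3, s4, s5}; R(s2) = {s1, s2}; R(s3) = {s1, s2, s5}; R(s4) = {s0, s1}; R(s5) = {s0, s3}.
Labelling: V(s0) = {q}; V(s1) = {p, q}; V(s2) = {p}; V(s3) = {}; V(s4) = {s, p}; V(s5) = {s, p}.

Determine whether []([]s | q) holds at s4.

Yes

At s4: []([]s | q) requires []s | q at every successor {s0, s1}.
    At s0: []s is false, q is true, so []s | q is true.
      At s0: []s requires s at every successor {s0, s2, s4}.
        s fails at s0, so []s is false at s0.
    At s1: []s is false, q is true, so []s | q is true.
      At s1: []s requires s at every successor {s1, s2, s3, s4, s5}.
        s fails at s1, so []s is false at s1.
So []([]s | q) is true at s4.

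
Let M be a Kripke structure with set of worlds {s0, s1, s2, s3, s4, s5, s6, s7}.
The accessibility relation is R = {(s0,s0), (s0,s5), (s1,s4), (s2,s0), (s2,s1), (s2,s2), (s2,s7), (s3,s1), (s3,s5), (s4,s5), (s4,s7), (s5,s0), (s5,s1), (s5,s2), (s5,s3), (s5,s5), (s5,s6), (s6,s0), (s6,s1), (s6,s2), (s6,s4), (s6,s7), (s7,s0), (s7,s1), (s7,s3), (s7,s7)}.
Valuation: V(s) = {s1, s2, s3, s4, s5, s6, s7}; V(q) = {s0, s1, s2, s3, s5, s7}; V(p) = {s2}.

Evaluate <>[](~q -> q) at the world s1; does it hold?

Yes

At s1: <>[](~q -> q) requires [](~q -> q) at some successor in {s4}.
  [](~q -> q) holds at s4, so <>[](~q -> q) is true at s1.
    At s4: [](~q -> q) requires ~q -> q at every successor {s5, s7}.
      At s5: ~q -> q is true.
      At s7: ~q -> q is true.
    So [](~q -> q) is true at s4.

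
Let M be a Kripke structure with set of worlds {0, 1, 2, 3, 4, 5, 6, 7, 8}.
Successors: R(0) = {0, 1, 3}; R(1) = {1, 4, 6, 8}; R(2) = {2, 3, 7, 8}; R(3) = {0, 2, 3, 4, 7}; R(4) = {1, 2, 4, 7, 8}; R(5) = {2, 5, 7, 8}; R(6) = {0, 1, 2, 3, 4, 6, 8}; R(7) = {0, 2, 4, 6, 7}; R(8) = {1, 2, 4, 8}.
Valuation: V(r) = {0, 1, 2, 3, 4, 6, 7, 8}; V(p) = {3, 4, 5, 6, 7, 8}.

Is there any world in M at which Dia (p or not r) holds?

Let φ = Dia (p or not r). Evaluate φ at each world:
  0 (successors {0, 1, 3}): φ is true.
  1 (successors {1, 4, 6, 8}): φ is true.
  2 (successors {2, 3, 7, 8}): φ is true.
  3 (successors {0, 2, 3, 4, 7}): φ is true.
  4 (successors {1, 2, 4, 7, 8}): φ is true.
  5 (successors {2, 5, 7, 8}): φ is true.
  6 (successors {0, 1, 2, 3, 4, 6, 8}): φ is true.
  7 (successors {0, 2, 4, 6, 7}): φ is true.
  8 (successors {1, 2, 4, 8}): φ is true.
Detail at 0 (witness):
  At 0: Dia (p or not r) requires p or not r at some successor in {0, 1, 3}.
    p or not r holds at 3, so Dia (p or not r) is true at 0.

Yes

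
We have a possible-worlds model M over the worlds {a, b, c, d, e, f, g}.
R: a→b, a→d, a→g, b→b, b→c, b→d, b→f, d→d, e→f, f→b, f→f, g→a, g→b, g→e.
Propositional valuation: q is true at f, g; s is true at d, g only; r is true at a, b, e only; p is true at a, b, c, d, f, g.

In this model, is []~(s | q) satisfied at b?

At b: []~(s | q) requires ~(s | q) at every successor {b, c, d, f}.
  ~(s | q) fails at d, so []~(s | q) is false at b.

No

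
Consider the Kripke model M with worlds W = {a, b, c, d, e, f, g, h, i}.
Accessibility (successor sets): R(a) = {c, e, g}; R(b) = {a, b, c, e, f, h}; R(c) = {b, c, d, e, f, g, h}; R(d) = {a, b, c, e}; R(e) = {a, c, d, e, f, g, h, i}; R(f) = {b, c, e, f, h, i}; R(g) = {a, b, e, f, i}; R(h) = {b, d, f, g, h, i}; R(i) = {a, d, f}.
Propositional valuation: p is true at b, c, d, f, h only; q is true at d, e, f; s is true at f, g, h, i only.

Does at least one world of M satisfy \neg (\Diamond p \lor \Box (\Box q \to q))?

Let φ = \neg (\Diamond p \lor \Box (\Box q \to q)). Evaluate φ at each world:
  a (successors {c, e, g}): φ is false.
  b (successors {a, b, c, e, f, h}): φ is false.
  c (successors {b, c, d, e, f, g, h}): φ is false.
  d (successors {a, b, c, e}): φ is false.
  e (successors {a, c, d, e, f, g, h, i}): φ is false.
  f (successors {b, c, e, f, h, i}): φ is false.
  g (successors {a, b, e, f, i}): φ is false.
  h (successors {b, d, f, g, h, i}): φ is false.
  i (successors {a, d, f}): φ is false.
For instance, at b:
  At b: \Diamond p \lor \Box (\Box q \to q) is true, so \neg (\Diamond p \lor \Box (\Box q \to q)) is false.
    At b: \Diamond p is true, \Box (\Box q \to q) is true, so \Diamond p \lor \Box (\Box q \to q) is true.
      At b: \Diamond p requires p at some successor in {a, b, c, e, f, h}.
        p holds at b, so \Diamond p is true at b.
      At b: \Box (\Box q \to q) requires \Box q \to q at every successor {a, b, c, e, f, h}.
        At a: \Box q \to q is true.
        At b: \Box q \to q is true.
        At c: \Box q \to q is true.
        At e: \Box q \to q is true.
        At f: \Box q \to q is true.
        At h: \Box q \to q is true.
      So \Box (\Box q \to q) is true at b.

No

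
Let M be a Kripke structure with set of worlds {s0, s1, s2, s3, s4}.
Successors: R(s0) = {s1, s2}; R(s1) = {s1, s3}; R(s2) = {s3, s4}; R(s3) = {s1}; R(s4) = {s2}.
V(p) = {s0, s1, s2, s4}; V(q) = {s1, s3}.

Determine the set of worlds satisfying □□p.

s2

Let φ = □□p. Evaluate φ at each world:
  s0 (successors {s1, s2}): φ is false.
  s1 (successors {s1, s3}): φ is false.
  s2 (successors {s3, s4}): φ is true.
  s3 (successors {s1}): φ is false.
  s4 (successors {s2}): φ is false.
For instance, at s2:
  At s2: □□p requires □p at every successor {s3, s4}.
      At s3: □p requires p at every successor {s1}.
        At s1: p is true.
      So □p is true at s3.
      At s4: □p requires p at every successor {s2}.
        At s2: p is true.
      So □p is true at s4.
  So □□p is true at s2.
Satisfying worlds: {s2}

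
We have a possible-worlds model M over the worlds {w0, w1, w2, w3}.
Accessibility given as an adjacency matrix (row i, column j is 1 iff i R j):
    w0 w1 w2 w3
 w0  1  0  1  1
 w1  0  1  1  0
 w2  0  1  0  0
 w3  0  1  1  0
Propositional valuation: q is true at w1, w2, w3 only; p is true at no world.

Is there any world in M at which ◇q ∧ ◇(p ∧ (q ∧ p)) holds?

No

Recall that ◇ψ holds at a world iff ψ holds at some accessible world.
Let φ = ◇q ∧ ◇(p ∧ (q ∧ p)). Evaluate φ at each world:
  w0 (successors {w0, w2, w3}): φ is false.
  w1 (successors {w1, w2}): φ is false.
  w2 (successors {w1}): φ is false.
  w3 (successors {w1, w2}): φ is false.
For instance, at w0:
  At w0: ◇q is true, ◇(p ∧ (q ∧ p)) is false, so ◇q ∧ ◇(p ∧ (q ∧ p)) is false.
    At w0: ◇q requires q at some successor in {w0, w2, w3}.
      q holds at w2, so ◇q is true at w0.
    At w0: ◇(p ∧ (q ∧ p)) requires p ∧ (q ∧ p) at some successor in {w0, w2, w3}.
      At w0: p ∧ (q ∧ p) is false.
      At w2: p ∧ (q ∧ p) is false.
      At w3: p ∧ (q ∧ p) is false.
    So ◇(p ∧ (q ∧ p)) is false at w0.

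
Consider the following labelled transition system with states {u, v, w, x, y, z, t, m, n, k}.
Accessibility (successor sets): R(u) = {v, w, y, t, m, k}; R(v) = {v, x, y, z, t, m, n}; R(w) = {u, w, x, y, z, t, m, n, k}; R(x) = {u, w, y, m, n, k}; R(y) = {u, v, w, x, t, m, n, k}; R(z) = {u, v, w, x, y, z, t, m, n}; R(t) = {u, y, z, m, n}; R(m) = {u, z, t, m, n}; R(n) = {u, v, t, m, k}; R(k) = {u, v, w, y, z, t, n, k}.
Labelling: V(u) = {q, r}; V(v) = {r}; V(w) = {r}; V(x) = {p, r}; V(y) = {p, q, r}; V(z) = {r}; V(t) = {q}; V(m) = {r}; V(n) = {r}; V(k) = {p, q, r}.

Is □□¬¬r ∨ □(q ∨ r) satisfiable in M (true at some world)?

Yes

Let φ = □□¬¬r ∨ □(q ∨ r). Evaluate φ at each world:
  u (successors {v, w, y, t, m, k}): φ is true.
  v (successors {v, x, y, z, t, m, n}): φ is true.
  w (successors {u, w, x, y, z, t, m, n, k}): φ is true.
  x (successors {u, w, y, m, n, k}): φ is true.
  y (successors {u, v, w, x, t, m, n, k}): φ is true.
  z (successors {u, v, w, x, y, z, t, m, n}): φ is true.
  t (successors {u, y, z, m, n}): φ is true.
  m (successors {u, z, t, m, n}): φ is true.
  n (successors {u, v, t, m, k}): φ is true.
  k (successors {u, v, w, y, z, t, n, k}): φ is true.
Detail at u (witness):
  At u: □□¬¬r is false, □(q ∨ r) is true, so □□¬¬r ∨ □(q ∨ r) is true.
    At u: □□¬¬r requires □¬¬r at every successor {v, w, y, t, m, k}.
      □¬¬r fails at v, so □□¬¬r is false at u.
    At u: □(q ∨ r) requires q ∨ r at every successor {v, w, y, t, m, k}.
      At v: q ∨ r is true.
      At w: q ∨ r is true.
      At y: q ∨ r is true.
      At t: q ∨ r is true.
      At m: q ∨ r is true.
      At k: q ∨ r is true.
    So □(q ∨ r) is true at u.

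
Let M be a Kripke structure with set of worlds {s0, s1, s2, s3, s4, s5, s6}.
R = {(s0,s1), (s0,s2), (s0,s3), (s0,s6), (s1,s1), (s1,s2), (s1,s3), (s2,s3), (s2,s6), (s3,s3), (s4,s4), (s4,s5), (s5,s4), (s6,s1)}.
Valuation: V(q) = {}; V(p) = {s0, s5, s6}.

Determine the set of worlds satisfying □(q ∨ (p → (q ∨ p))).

s0, s1, s2, s3, s4, s5, s6

Recall that □ψ holds at a world iff ψ holds at every accessible world, and ◇ψ holds iff ψ holds at some accessible world.
Let φ = □(q ∨ (p → (q ∨ p))). Evaluate φ at each world:
  s0 (successors {s1, s2, s3, s6}): φ is true.
  s1 (successors {s1, s2, s3}): φ is true.
  s2 (successors {s3, s6}): φ is true.
  s3 (successors {s3}): φ is true.
  s4 (successors {s4, s5}): φ is true.
  s5 (successors {s4}): φ is true.
  s6 (successors {s1}): φ is true.
For instance, at s1:
  At s1: □(q ∨ (p → (q ∨ p))) requires q ∨ (p → (q ∨ p)) at every successor {s1, s2, s3}.
    At s1: q ∨ (p → (q ∨ p)) is true.
    At s2: q ∨ (p → (q ∨ p)) is true.
    At s3: q ∨ (p → (q ∨ p)) is true.
  So □(q ∨ (p → (q ∨ p))) is true at s1.
Satisfying worlds: {s0, s1, s2, s3, s4, s5, s6}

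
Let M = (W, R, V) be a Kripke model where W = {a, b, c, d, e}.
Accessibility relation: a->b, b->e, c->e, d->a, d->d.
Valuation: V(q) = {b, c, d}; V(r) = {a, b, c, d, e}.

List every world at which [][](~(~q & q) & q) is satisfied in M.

Let φ = [][](~(~q & q) & q). Evaluate φ at each world:
  a (successors {b}): φ is false.
  b (successors {e}): φ is true.
  c (successors {e}): φ is true.
  d (successors {a, d}): φ is false.
  e (successors ∅): φ is true.
For instance, at c:
  At c: [][](~(~q & q) & q) requires [](~(~q & q) & q) at every successor {e}.
      At e: no accessible worlds, so [](~(~q & q) & q) holds vacuously.
  So [][](~(~q & q) & q) is true at c.
Satisfying worlds: {b, c, e}

b, c, e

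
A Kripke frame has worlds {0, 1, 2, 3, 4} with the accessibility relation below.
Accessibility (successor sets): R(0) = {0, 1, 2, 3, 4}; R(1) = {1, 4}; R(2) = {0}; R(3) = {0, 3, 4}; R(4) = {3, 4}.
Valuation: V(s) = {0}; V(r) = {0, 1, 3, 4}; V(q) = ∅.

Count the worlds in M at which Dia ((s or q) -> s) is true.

Let φ = Dia ((s or q) -> s). Evaluate φ at each world:
  0 (successors {0, 1, 2, 3, 4}): φ is true.
  1 (successors {1, 4}): φ is true.
  2 (successors {0}): φ is true.
  3 (successors {0, 3, 4}): φ is true.
  4 (successors {3, 4}): φ is true.
For instance, at 3:
  At 3: Dia ((s or q) -> s) requires (s or q) -> s at some successor in {0, 3, 4}.
    (s or q) -> s holds at 0, so Dia ((s or q) -> s) is true at 3.
Satisfying worlds: {0, 1, 2, 3, 4}

5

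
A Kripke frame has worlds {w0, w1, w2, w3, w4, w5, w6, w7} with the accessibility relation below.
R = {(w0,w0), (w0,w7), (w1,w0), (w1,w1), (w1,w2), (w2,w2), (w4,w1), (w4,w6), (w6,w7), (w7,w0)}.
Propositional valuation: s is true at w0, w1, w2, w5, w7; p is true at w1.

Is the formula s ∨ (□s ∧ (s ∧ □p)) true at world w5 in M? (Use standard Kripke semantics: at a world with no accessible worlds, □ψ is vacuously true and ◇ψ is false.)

At w5: s is true, □s ∧ (s ∧ □p) is true, so s ∨ (□s ∧ (s ∧ □p)) is true.
  At w5: □s is true, s ∧ □p is true, so □s ∧ (s ∧ □p) is true.
    At w5: no accessible worlds, so □s holds vacuously.
    At w5: s is true, □p is true, so s ∧ □p is true.
      At w5: no accessible worlds, so □p holds vacuously.

Yes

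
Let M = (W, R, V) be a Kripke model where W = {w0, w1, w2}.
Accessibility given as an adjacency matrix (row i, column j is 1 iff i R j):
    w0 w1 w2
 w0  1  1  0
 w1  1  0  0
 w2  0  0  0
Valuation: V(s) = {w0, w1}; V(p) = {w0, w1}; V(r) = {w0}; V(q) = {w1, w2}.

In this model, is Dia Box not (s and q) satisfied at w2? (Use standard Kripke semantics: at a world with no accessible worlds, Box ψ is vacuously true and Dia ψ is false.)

No

At w2: no accessible worlds, so Dia Box not (s and q) is false.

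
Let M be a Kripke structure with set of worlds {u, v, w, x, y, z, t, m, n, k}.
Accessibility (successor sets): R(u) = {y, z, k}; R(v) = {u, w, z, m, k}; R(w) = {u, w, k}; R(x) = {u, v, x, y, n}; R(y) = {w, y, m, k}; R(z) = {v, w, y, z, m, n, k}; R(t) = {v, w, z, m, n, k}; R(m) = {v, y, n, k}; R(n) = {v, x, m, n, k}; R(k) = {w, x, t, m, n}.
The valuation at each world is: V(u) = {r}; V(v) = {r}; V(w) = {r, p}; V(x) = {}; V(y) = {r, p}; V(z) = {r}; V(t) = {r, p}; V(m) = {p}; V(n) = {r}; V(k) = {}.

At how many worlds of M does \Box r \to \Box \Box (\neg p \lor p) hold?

10

Let φ = \Box r \to \Box \Box (\neg p \lor p). Evaluate φ at each world:
  u (successors {y, z, k}): φ is true.
  v (successors {u, w, z, m, k}): φ is true.
  w (successors {u, w, k}): φ is true.
  x (successors {u, v, x, y, n}): φ is true.
  y (successors {w, y, m, k}): φ is true.
  z (successors {v, w, y, z, m, n, k}): φ is true.
  t (successors {v, w, z, m, n, k}): φ is true.
  m (successors {v, y, n, k}): φ is true.
  n (successors {v, x, m, n, k}): φ is true.
  k (successors {w, x, t, m, n}): φ is true.
For instance, at t:
  At t: \Box r is false, \Box \Box (\neg p \lor p) is true, so \Box r \to \Box \Box (\neg p \lor p) is true.
    At t: \Box r requires r at every successor {v, w, z, m, n, k}.
      r fails at m, so \Box r is false at t.
    At t: \Box \Box (\neg p \lor p) requires \Box (\neg p \lor p) at every successor {v, w, z, m, n, k}.
      At v: \Box (\neg p \lor p) is true.
      At w: \Box (\neg p \lor p) is true.
      At z: \Box (\neg p \lor p) is true.
      At m: \Box (\neg p \lor p) is true.
      At n: \Box (\neg p \lor p) is true.
      At k: \Box (\neg p \lor p) is true.
    So \Box \Box (\neg p \lor p) is true at t.
Satisfying worlds: {u, v, w, x, y, z, t, m, n, k}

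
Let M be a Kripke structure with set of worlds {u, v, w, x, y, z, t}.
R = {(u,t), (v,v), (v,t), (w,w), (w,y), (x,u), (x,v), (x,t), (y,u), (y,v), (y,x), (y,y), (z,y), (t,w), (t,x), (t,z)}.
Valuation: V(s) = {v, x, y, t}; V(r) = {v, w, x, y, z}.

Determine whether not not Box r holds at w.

Yes

At w: not Box r is false, so not not Box r is true.
  At w: Box r is true, so not Box r is false.
    At w: Box r requires r at every successor {w, y}.
      At w: r is true.
      At y: r is true.
    So Box r is true at w.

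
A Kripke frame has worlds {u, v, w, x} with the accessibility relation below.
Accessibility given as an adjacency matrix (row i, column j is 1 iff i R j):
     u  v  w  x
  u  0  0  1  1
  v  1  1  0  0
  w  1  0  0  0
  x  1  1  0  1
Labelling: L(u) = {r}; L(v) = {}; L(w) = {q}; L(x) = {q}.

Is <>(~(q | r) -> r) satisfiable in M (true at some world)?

Yes

Let φ = <>(~(q | r) -> r). Evaluate φ at each world:
  u (successors {w, x}): φ is true.
  v (successors {u, v}): φ is true.
  w (successors {u}): φ is true.
  x (successors {u, v, x}): φ is true.
Detail at u (witness):
  At u: <>(~(q | r) -> r) requires ~(q | r) -> r at some successor in {w, x}.
    ~(q | r) -> r holds at w, so <>(~(q | r) -> r) is true at u.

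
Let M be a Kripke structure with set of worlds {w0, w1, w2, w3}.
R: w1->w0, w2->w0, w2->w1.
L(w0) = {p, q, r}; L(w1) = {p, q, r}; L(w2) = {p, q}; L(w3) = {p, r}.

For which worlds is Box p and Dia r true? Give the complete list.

w1, w2

Let φ = Box p and Dia r. Evaluate φ at each world:
  w0 (successors ∅): φ is false.
  w1 (successors {w0}): φ is true.
  w2 (successors {w0, w1}): φ is true.
  w3 (successors ∅): φ is false.
For instance, at w1:
  At w1: Box p is true, Dia r is true, so Box p and Dia r is true.
    At w1: Box p requires p at every successor {w0}.
      At w0: p is true.
    So Box p is true at w1.
    At w1: Dia r requires r at some successor in {w0}.
      r holds at w0, so Dia r is true at w1.
Satisfying worlds: {w1, w2}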